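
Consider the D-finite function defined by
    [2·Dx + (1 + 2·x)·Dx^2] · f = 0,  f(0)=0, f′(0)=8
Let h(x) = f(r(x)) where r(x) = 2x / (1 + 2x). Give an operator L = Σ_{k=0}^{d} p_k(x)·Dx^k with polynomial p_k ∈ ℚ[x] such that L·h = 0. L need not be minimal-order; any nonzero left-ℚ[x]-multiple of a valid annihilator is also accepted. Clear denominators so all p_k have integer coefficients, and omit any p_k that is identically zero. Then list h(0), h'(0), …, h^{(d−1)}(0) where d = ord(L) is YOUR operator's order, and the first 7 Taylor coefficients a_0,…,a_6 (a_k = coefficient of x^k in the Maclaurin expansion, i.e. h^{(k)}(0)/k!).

f: a_k = 0, 8, -8, 32/3, -16, 128/5, -128/3, …
L₀ from L_f via x↦r, Dx↦r'^{-1}Dx.
L = (8 + 24·x)·Dx + (1 + 8·x + 12·x^2)·Dx^2  (order 2).
h: a_k = 0, 16, -64, 832/3, -1280, 30976/5, -93184/3, …
ICs: h(0) = 0, h′(0) = 16.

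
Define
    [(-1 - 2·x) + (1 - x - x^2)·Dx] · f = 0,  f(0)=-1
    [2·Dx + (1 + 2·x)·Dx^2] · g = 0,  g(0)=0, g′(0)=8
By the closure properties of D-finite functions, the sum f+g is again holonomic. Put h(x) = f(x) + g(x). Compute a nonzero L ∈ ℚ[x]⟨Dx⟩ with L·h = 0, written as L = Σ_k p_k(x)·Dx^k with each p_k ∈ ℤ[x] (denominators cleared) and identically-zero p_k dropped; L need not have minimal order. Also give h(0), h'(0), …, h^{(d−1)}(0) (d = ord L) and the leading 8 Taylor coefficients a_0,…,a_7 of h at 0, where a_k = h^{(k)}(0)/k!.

f: a_k = -1, -1, -2, -3, -5, -8, -13, -21, …
g: a_k = 0, 8, -8, 32/3, -16, 128/5, -128/3, 512/7, …
f+g: L₀ = lclm(L_f,L_g), ord ≤ 1+2.
L = (34 + 92·x + 116·x^2 + 48·x^3 + 24·x^4)·Dx + (5 + 60·x + 170·x^2 + 180·x^3 + 100·x^4 + 40·x^5)·Dx^2 + (-3 - 11·x - 5·x^2 + 20·x^3 + 30·x^4 + 24·x^5 + 8·x^6)·Dx^3  (order 3).
h: a_k = -1, 7, -10, 23/3, -21, 88/5, -167/3, 365/7, …
ICs: h(0) = -1, h′(0) = 7, h′′(0) = -20.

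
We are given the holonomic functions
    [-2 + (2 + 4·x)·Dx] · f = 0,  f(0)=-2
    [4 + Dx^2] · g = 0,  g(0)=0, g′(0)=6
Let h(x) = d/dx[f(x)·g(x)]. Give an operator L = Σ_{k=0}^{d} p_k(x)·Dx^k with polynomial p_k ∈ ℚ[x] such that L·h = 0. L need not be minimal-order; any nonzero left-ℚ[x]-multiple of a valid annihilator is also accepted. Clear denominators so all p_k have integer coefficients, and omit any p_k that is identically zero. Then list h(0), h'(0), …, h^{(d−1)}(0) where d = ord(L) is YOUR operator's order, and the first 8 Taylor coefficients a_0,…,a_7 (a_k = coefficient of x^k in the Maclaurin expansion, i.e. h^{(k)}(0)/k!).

L = (53 + 288·x + 544·x^2 + 512·x^3 + 256·x^4) + (-2 - 36·x - 96·x^2 - 64·x^3)·Dx + (7 + 44·x + 108·x^2 + 128·x^3 + 64·x^4)·Dx^2  (order 2).
h: a_k = -12, -24, 42, 8, 19/2, -243/5, 983/12, -15454/105, …
ICs: h(0) = -12, h′(0) = -24.

f: a_k = -2, -2, 1, -1, 5/4, -7/4, 21/8, -33/8, …
g: a_k = 0, 6, 0, -4, 0, 4/5, 0, -8/105, …
L₀ := L_f ⊗_s L_g (sym. prod.), ord ≤ 2.
h=h₀': d/dx-closure on L₀ ⇒ L.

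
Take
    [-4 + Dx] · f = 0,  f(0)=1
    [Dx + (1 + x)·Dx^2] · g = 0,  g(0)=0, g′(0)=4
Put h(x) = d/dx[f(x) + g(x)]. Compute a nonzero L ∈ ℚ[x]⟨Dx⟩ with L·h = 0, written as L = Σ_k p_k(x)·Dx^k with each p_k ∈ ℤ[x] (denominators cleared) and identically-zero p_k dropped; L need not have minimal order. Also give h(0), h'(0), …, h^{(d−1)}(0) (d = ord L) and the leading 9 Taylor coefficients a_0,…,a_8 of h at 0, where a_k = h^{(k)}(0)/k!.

L = (-24 - 16·x) + (-14 - 32·x - 16·x^2)·Dx + (5 + 9·x + 4·x^2)·Dx^2  (order 2).
h: a_k = 8, 12, 36, 116/3, 140/3, 452/15, 1204/45, 2836/315, 3308/315, …
ICs: h(0) = 8, h′(0) = 12.

f: a_k = 1, 4, 8, 32/3, 32/3, 128/15, 256/45, 1024/315, 512/315, …
g: a_k = 0, 4, -2, 4/3, -1, 4/5, -2/3, 4/7, -1/2, …
Weyl lclm of L_f,L_g ⇒ L₀ (ord ≤ 3).
h=h₀': d/dx-closure on L₀ ⇒ L.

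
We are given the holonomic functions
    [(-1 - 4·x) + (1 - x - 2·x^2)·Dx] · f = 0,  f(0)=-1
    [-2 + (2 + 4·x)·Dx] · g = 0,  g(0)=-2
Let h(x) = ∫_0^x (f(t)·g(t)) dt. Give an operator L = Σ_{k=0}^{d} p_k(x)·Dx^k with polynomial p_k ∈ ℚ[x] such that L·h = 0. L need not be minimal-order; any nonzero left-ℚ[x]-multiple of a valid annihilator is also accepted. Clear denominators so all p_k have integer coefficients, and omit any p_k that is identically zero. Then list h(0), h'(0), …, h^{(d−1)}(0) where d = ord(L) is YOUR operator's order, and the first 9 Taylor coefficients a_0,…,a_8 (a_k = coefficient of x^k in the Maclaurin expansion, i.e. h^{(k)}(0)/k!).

f: a_k = -1, -1, -3, -5, -11, -21, -43, -85, -171, …
g: a_k = -2, -2, 1, -1, 5/4, -7/4, 21/8, -33/8, 429/64, …
L₀ := L_f ⊗_s L_g (sym. prod.), ord ≤ 1.
Integrate: L := L₀·Dx.
L = (2 + 5·x + 6·x^2)·Dx + (-1 - x + 4·x^2 + 4·x^3)·Dx^2  (order 2).
h: a_k = 0, 2, 2, 7/3, 4, 23/4, 125/12, 939/56, 493/16, …
ICs: h(0) = 0, h′(0) = 2.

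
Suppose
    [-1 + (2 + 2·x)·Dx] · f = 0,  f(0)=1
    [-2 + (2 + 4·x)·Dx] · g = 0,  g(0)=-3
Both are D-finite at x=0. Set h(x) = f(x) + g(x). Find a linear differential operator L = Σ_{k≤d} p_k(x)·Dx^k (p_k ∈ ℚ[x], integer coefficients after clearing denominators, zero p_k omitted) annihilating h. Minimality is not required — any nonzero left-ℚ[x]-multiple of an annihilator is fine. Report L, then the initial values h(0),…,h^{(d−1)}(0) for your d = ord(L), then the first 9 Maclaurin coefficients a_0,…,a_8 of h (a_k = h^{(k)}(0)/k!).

f: a_k = 1, 1/2, -1/8, 1/16, -5/128, 7/256, -21/1024, 33/2048, -429/32768, …
g: a_k = -3, -3, 3/2, -3/2, 15/8, -21/8, 63/16, -99/16, 1287/128, …
f+g: L₀ = lclm(L_f,L_g), ord ≤ 1+1.
L = -1 + (3 + 4·x)·Dx + (2 + 6·x + 4·x^2)·Dx^2  (order 2).
h: a_k = -2, -5/2, 11/8, -23/16, 235/128, -665/256, 4011/1024, -12639/2048, 329043/32768, …
ICs: h(0) = -2, h′(0) = -5/2.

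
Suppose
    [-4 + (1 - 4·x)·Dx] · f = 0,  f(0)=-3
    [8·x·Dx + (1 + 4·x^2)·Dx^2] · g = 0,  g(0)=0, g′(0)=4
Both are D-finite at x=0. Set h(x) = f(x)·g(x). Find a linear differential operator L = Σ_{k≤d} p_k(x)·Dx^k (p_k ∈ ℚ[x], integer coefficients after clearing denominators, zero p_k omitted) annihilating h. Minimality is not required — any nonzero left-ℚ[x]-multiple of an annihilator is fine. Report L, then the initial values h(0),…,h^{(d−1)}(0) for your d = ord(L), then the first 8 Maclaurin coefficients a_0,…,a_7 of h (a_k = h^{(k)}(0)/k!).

L = 32·x + (8 - 8·x + 64·x^2)·Dx + (-1 + 4·x - 4·x^2 + 16·x^3)·Dx^2  (order 2).
h: a_k = 0, -12, -48, -176, -704, -14272/5, -57088/5, -1594624/35, …
ICs: h(0) = 0, h′(0) = -12.

f: a_k = -3, -12, -48, -192, -768, -3072, -12288, -49152, …
g: a_k = 0, 4, 0, -16/3, 0, 64/5, 0, -256/7, …
h₀=f·g: eliminate ⇒ L₀, order ≤ 1·2.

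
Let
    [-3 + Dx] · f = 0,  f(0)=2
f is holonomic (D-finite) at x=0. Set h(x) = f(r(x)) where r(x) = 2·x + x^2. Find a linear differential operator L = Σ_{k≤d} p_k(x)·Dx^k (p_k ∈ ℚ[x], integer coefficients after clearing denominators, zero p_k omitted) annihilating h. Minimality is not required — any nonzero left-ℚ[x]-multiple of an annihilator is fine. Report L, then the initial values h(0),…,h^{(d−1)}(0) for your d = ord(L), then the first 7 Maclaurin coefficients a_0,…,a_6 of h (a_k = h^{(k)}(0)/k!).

L = (-6 - 6·x) + Dx  (order 1).
h: a_k = 2, 12, 42, 108, 225, 1998/5, 3123/5, …
ICs: h(0) = 2.

f: a_k = 2, 6, 9, 9, 27/4, 81/20, 81/40, …
Substitute x→r, Dx→(1/r')Dx; clear ⇒ L₀.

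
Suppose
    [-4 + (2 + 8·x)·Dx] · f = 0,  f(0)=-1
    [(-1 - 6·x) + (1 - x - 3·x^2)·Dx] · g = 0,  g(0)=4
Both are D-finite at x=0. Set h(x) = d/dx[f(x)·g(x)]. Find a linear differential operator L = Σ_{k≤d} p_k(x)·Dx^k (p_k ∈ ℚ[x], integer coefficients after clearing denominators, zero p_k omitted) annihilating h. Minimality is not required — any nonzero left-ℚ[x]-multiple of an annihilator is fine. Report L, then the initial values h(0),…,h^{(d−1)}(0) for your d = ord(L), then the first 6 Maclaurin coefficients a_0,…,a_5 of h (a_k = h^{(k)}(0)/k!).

L = (8 + 126·x + 390·x^2 + 480·x^3 + 540·x^4) + (-3 - 17·x - 21·x^2 + 38·x^3 + 222·x^4 + 216·x^5)·Dx  (order 1).
h: a_k = -12, -32, -204, -304, -1960, -1704, …
ICs: h(0) = -12.

f: a_k = -1, -2, 2, -4, 10, -28, …
g: a_k = 4, 4, 16, 28, 76, 160, …
Sym-product of L_f,L_g gives L₀ (≤ ord 1).
h₀' ⇒ L via d/dx closure of L₀.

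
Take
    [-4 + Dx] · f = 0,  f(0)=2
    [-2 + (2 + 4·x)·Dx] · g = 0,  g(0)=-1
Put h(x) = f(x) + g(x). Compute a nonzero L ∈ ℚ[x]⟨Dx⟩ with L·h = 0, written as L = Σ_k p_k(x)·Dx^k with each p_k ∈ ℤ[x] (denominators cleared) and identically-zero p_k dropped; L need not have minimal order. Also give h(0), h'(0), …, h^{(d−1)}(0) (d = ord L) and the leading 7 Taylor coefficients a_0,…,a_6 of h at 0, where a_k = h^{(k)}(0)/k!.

f: a_k = 2, 8, 16, 64/3, 64/3, 256/15, 512/45, …
g: a_k = -1, -1, 1/2, -1/2, 5/8, -7/8, 21/16, …
f+g: L₀ = lclm(L_f,L_g), ord ≤ 1+1.
L = (20 + 32·x) + (-17 - 64·x - 64·x^2)·Dx + (3 + 14·x + 16·x^2)·Dx^2  (order 2).
h: a_k = 1, 7, 33/2, 125/6, 527/24, 1943/120, 9137/720, …
ICs: h(0) = 1, h′(0) = 7.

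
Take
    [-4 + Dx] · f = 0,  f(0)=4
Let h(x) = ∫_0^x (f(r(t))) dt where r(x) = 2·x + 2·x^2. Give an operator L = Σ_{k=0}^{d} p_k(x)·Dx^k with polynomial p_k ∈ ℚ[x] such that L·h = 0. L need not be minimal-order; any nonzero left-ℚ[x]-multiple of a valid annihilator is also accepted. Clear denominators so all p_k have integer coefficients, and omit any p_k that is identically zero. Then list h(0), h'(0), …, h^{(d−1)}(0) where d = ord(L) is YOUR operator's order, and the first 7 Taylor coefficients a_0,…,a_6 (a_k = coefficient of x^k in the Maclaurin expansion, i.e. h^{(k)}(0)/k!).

f: a_k = 4, 16, 32, 128/3, 128/3, 512/15, 1024/45, …
Change of var in L_f (x↦r) gives L₀.
h=∫₀ˣh₀: take L = L₀·Dx.
L = (-8 - 16·x)·Dx + Dx^2  (order 2).
h: a_k = 0, 4, 16, 160/3, 448/3, 5504/15, 36352/45, …
ICs: h(0) = 0, h′(0) = 4.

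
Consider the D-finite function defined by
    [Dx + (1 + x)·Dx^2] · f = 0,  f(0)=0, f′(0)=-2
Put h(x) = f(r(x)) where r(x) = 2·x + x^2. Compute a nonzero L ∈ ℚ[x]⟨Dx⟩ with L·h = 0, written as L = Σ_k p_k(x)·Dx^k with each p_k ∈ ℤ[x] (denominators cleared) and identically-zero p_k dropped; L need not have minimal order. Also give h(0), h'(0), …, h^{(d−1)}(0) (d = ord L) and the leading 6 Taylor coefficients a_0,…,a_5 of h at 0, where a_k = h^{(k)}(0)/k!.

f: a_k = 0, -2, 1, -2/3, 1/2, -2/5, …
Substitute x→r, Dx→(1/r')Dx; clear ⇒ L₀.
L = Dx + (1 + x)·Dx^2  (order 2).
h: a_k = 0, -4, 2, -4/3, 1, -4/5, …
ICs: h(0) = 0, h′(0) = -4.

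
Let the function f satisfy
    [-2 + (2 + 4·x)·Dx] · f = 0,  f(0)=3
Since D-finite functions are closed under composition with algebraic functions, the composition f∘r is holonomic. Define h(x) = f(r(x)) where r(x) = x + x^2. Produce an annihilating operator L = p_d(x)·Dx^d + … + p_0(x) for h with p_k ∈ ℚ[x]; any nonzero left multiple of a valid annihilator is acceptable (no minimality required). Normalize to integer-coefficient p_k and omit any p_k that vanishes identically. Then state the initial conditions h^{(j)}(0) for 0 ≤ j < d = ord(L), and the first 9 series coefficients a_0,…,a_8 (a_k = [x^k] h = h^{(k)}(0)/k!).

f: a_k = 3, 3, -3/2, 3/2, -15/8, 21/8, -63/16, 99/16, -1287/128, …
f∘r: x↦r, Dx↦Dx/r' in L_f ⇒ L₀.
L = (-1 - 2·x) + (1 + 2·x + 2·x^2)·Dx  (order 1).
h: a_k = 3, 3, 3/2, -3/2, 9/8, -3/8, -9/16, 21/16, -183/128, …
ICs: h(0) = 3.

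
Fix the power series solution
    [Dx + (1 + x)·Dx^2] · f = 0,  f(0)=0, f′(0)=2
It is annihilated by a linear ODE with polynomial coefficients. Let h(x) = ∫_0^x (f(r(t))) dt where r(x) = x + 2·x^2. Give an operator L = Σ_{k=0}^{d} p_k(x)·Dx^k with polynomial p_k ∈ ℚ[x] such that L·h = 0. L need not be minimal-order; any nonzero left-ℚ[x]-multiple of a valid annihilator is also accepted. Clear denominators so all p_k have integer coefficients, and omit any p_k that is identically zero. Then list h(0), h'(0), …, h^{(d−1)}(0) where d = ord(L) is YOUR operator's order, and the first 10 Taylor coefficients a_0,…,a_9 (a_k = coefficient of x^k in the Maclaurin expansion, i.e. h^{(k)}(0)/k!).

L = (-3 + 4·x + 8·x^2)·Dx^2 + (1 + 5·x + 6·x^2 + 8·x^3)·Dx^3  (order 3).
h: a_k = 0, 0, 1, 1, -5/6, -1/10, 11/15, -3/7, -13/28, 31/36, …
ICs: h(0) = 0, h′(0) = 0, h′′(0) = 2.

f: a_k = 0, 2, -1, 2/3, -1/2, 2/5, -1/3, 2/7, -1/4, 2/9, …
f∘r: x↦r, Dx↦Dx/r' in L_f ⇒ L₀.
Integrate: L := L₀·Dx.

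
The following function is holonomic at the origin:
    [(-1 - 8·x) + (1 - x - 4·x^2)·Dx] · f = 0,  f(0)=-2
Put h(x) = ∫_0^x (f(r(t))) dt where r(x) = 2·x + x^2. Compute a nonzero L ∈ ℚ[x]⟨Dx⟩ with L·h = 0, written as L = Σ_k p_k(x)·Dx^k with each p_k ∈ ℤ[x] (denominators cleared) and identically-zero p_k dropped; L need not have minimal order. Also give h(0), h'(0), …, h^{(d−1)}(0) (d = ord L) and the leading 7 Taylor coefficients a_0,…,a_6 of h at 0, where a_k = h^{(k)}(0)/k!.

f: a_k = -2, -2, -10, -18, -58, -130, -362, …
h₀=f(r): pull back L_f along r ⇒ L₀.
h=∫₀ˣh₀: take L = L₀·Dx.
L = (2 + 34·x + 48·x^2 + 16·x^3)·Dx + (-1 + 2·x + 17·x^2 + 16·x^3 + 4·x^4)·Dx^2  (order 2).
h: a_k = 0, -2, -2, -14, -46, -1154/5, -3062/3, …
ICs: h(0) = 0, h′(0) = -2.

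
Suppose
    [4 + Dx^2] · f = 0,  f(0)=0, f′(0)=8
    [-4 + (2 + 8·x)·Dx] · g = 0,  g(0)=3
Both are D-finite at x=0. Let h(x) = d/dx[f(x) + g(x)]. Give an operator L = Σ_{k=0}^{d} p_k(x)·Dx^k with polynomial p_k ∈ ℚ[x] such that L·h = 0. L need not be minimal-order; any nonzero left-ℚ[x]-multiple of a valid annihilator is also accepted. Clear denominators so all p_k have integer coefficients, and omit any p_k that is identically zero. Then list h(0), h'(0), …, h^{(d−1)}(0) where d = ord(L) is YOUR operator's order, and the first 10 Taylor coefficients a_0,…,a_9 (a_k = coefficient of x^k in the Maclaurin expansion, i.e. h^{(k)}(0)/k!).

f: a_k = 0, 8, 0, -16/3, 0, 16/15, 0, -32/315, 0, 16/2835, …
g: a_k = 3, 6, -6, 12, -30, 84, -252, 792, -2574, 8580, …
h₀=f+g: left-lcm gives L₀, ord ≤ 3.
Derive L from L₀ (diff closure).
L = (-32 - 16·x - 32·x^2) + (-4 - 24·x - 48·x^2 - 64·x^3)·Dx + (-8 - 4·x - 8·x^2)·Dx^2 + (-1 - 6·x - 12·x^2 - 16·x^3)·Dx^3  (order 3).
h: a_k = 14, -12, 20, -120, 1276/3, -1512, 249448/45, -20592, 24324316/315, -291720, …
ICs: h(0) = 14, h′(0) = -12, h′′(0) = 40.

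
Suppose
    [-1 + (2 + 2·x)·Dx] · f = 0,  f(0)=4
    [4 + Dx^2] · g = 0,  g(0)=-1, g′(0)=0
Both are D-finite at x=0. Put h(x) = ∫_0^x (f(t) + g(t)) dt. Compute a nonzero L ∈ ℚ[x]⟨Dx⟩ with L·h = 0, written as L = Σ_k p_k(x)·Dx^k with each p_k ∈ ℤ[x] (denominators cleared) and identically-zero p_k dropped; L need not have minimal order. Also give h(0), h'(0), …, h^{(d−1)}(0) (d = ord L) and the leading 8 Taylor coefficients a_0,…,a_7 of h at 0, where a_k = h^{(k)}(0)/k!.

L = (-76 - 128·x - 64·x^2)·Dx + (120 + 376·x + 384·x^2 + 128·x^3)·Dx^2 + (-19 - 32·x - 16·x^2)·Dx^3 + (30 + 94·x + 96·x^2 + 32·x^3)·Dx^4  (order 4).
h: a_k = 0, 3, 1, 1/2, 1/16, -79/480, 7/384, 79/80640, …
ICs: h(0) = 0, h′(0) = 3, h′′(0) = 2, h′′′(0) = 3.

f: a_k = 4, 2, -1/2, 1/4, -5/32, 7/64, -21/256, 33/512, …
g: a_k = -1, 0, 2, 0, -2/3, 0, 4/45, 0, …
Sum ⇒ L₀ = lclm(L_f,L_g) in ℚ(x)⟨Dx⟩.
h=∫h₀ ⇒ L = L₀·Dx.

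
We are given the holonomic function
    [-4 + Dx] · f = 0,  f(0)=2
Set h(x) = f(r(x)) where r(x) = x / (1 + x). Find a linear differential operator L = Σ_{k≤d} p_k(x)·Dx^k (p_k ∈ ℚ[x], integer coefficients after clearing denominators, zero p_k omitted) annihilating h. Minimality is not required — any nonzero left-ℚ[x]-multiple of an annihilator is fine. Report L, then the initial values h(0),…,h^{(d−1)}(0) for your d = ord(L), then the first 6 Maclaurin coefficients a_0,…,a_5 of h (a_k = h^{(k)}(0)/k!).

f: a_k = 2, 8, 16, 64/3, 64/3, 256/15, …
Substitute x→r, Dx→(1/r')Dx; clear ⇒ L₀.
L = -4 + (1 + 2·x + x^2)·Dx  (order 1).
h: a_k = 2, 8, 8, -8/3, -8/3, 56/15, …
ICs: h(0) = 2.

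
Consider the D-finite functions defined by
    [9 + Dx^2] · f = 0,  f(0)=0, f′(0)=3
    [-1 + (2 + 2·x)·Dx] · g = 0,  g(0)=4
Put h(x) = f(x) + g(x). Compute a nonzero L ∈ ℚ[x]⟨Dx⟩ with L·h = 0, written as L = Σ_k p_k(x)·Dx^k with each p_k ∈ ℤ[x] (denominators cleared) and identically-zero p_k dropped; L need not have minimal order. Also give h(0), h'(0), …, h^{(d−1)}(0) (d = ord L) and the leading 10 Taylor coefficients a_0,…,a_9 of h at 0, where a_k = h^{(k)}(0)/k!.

f: a_k = 0, 3, 0, -9/2, 0, 81/40, 0, -243/560, 0, 243/4480, …
g: a_k = 4, 2, -1/2, 1/4, -5/32, 7/64, -21/256, 33/512, -429/8192, 715/16384, …
h₀=f+g: left-lcm gives L₀, ord ≤ 3.
L = (-351 - 648·x - 324·x^2) + (630 + 1926·x + 1944·x^2 + 648·x^3)·Dx + (-39 - 72·x - 36·x^2)·Dx^2 + (70 + 214·x + 216·x^2 + 72·x^3)·Dx^3  (order 3).
h: a_k = 4, 5, -1/2, -17/4, -5/32, 683/320, -21/256, -6621/17920, -429/8192, 56129/573440, …
ICs: h(0) = 4, h′(0) = 5, h′′(0) = -1.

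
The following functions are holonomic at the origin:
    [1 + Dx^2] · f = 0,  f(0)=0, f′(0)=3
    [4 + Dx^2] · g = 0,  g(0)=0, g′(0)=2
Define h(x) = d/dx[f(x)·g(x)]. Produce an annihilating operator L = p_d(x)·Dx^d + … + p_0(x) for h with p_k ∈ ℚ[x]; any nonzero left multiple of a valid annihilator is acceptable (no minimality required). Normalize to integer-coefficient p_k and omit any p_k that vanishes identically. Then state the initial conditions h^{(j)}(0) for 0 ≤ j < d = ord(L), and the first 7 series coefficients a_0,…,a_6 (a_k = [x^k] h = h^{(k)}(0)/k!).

f: a_k = 0, 3, 0, -1/2, 0, 1/40, 0, …
g: a_k = 0, 2, 0, -4/3, 0, 4/15, 0, …
f·g: L₀ = L_f ⊗_s L_g, ord ≤ 2·2.
Derive L from L₀ (diff closure).
L = 9 + 10·Dx^2 + Dx^4  (order 4).
h: a_k = 0, 12, 0, -20, 0, 91/10, 0, …
ICs: h(0) = 0, h′(0) = 12, h′′(0) = 0, h′′′(0) = -120.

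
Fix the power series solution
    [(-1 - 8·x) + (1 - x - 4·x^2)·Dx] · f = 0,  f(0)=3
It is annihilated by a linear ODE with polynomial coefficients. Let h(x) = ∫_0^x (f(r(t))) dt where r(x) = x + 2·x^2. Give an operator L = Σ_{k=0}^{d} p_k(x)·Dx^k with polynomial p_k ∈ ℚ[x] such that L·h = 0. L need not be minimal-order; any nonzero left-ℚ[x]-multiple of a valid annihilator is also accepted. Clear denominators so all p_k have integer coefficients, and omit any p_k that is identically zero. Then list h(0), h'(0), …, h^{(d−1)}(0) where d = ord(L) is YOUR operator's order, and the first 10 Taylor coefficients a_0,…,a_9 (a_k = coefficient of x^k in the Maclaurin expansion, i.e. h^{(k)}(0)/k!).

f: a_k = 3, 3, 15, 27, 87, 195, 543, 1323, 3495, 8787, …
f∘r: x↦r, Dx↦Dx/r' in L_f ⇒ L₀.
∫: right-multiply L₀ by Dx.
L = (1 + 12·x + 48·x^2 + 64·x^3)·Dx + (-1 + x + 6·x^2 + 16·x^3 + 16·x^4)·Dx^2  (order 2).
h: a_k = 0, 3, 3/2, 7, 87/4, 309/5, 405/2, 4797/7, 18423/8, 23863/3, …
ICs: h(0) = 0, h′(0) = 3.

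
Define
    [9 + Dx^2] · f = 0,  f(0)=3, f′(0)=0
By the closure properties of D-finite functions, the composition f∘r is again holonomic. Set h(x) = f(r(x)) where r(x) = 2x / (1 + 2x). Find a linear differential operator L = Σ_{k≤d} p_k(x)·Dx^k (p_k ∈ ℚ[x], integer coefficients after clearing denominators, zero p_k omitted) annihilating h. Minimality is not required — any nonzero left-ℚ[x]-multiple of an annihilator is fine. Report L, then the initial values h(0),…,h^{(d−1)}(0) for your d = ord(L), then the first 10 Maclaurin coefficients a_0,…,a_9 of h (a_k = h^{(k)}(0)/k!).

f: a_k = 3, 0, -27/2, 0, 81/8, 0, -243/80, 0, 2187/4480, 0, …
Change of var in L_f (x↦r) gives L₀.
L = 36 + (4 + 24·x + 48·x^2 + 32·x^3)·Dx + (1 + 8·x + 24·x^2 + 32·x^3 + 16·x^4)·Dx^2  (order 2).
h: a_k = 3, 0, -54, 216, -486, 432, 9828/5, -66096/5, 1761318/35, -5247072/35, …
ICs: h(0) = 3, h′(0) = 0.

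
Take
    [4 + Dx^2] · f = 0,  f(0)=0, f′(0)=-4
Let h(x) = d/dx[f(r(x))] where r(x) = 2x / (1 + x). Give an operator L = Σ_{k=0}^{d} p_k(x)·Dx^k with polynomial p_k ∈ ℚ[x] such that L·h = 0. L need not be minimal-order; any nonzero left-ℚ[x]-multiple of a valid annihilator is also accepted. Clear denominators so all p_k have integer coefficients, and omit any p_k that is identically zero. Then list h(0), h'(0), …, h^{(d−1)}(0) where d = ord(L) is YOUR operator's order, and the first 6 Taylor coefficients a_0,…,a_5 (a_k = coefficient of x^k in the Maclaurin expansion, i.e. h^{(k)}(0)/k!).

L = (22 + 12·x + 6·x^2) + (6 + 18·x + 18·x^2 + 6·x^3)·Dx + (1 + 4·x + 6·x^2 + 4·x^3 + x^4)·Dx^2  (order 2).
h: a_k = -8, 16, 40, -224, 1544/3, -720, …
ICs: h(0) = -8, h′(0) = 16.

f: a_k = 0, -4, 0, 8/3, 0, -8/15, …
L₀ from L_f via x↦r, Dx↦r'^{-1}Dx.
Differentiate: ansatz ord ≤ ord L₀ ⇒ L.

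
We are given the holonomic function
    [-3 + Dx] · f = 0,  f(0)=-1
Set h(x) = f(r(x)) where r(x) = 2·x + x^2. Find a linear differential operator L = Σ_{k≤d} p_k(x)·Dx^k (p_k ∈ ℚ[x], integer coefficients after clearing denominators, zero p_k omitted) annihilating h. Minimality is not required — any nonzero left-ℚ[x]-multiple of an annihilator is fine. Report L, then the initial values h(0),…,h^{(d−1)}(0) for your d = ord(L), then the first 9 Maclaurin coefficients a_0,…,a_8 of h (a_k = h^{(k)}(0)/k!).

f: a_k = -1, -3, -9/2, -9/2, -27/8, -81/40, -81/80, -243/560, -729/4480, …
Substitute x→r, Dx→(1/r')Dx; clear ⇒ L₀.
L = (-6 - 6·x) + Dx  (order 1).
h: a_k = -1, -6, -21, -54, -225/2, -999/5, -3123/10, -15363/35, -157761/280, …
ICs: h(0) = -1.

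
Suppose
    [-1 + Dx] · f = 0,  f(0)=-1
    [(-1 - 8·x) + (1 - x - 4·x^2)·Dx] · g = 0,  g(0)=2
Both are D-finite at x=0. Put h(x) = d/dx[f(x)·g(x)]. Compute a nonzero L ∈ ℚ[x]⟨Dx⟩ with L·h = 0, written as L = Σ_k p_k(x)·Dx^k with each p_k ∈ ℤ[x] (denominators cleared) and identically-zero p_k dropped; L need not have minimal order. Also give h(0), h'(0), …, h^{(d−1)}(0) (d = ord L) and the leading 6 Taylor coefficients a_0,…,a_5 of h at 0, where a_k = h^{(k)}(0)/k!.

L = (13 + 36·x + 65·x^2 - 56·x^3 + 16·x^4) + (-2 - 5·x + 19·x^2 + 24·x^3 - 16·x^4)·Dx  (order 1).
h: a_k = -4, -26, -88, -977/3, -5963/6, -188797/60, …
ICs: h(0) = -4.

f: a_k = -1, -1, -1/2, -1/6, -1/24, -1/120, …
g: a_k = 2, 2, 10, 18, 58, 130, …
Sym-product of L_f,L_g gives L₀ (≤ ord 1).
h=h₀': d/dx-closure on L₀ ⇒ L.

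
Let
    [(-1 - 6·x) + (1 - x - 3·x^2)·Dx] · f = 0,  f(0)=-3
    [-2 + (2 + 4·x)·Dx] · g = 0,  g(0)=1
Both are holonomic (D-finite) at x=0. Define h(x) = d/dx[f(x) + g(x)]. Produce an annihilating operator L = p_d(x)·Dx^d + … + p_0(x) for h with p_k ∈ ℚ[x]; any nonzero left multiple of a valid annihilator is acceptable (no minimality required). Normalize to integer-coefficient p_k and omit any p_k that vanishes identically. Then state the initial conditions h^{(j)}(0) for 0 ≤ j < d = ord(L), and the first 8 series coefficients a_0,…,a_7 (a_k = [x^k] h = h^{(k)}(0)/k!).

f: a_k = -3, -3, -12, -21, -57, -120, -291, -651, …
g: a_k = 1, 1, -1/2, 1/2, -5/8, 7/8, -21/16, 33/16, …
h₀=f+g: left-lcm gives L₀, ord ≤ 2.
Derive L from L₀ (diff closure).
L = (-22 - 134·x - 312·x^2 - 324·x^3 - 270·x^4) + (-13 - 148·x - 565·x^2 - 1056·x^3 - 1251·x^4 - 810·x^5)·Dx + (3 + 16·x + 25·x^2 - 26·x^3 - 183·x^4 - 312·x^5 - 180·x^6)·Dx^2  (order 2).
h: a_k = -2, -25, -123/2, -461/2, -4765/8, -14031/8, -72681/16, -195501/16, …
ICs: h(0) = -2, h′(0) = -25.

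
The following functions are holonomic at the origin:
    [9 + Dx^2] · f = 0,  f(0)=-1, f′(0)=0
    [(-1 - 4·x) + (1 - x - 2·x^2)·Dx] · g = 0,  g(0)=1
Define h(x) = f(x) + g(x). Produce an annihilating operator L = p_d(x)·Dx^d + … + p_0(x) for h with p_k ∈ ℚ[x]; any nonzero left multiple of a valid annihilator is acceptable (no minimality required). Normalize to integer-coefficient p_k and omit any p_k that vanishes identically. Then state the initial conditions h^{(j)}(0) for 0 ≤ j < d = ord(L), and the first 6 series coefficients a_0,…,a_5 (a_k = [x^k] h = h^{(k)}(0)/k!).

L = (-117 - 486·x - 135·x^2 - 360·x^3 - 540·x^4 - 432·x^5) + (45 - 63·x - 81·x^2 + 153·x^3 + 18·x^4 - 324·x^5 - 216·x^6)·Dx + (-13 - 54·x - 15·x^2 - 40·x^3 - 60·x^4 - 48·x^5)·Dx^2 + (5 - 7·x - 9·x^2 + 17·x^3 + 2·x^4 - 36·x^5 - 24·x^6)·Dx^3  (order 3).
h: a_k = 0, 1, 15/2, 5, 61/8, 21, …
ICs: h(0) = 0, h′(0) = 1, h′′(0) = 15.

f: a_k = -1, 0, 9/2, 0, -27/8, 0, …
g: a_k = 1, 1, 3, 5, 11, 21, …
h₀=f+g: left-lcm gives L₀, ord ≤ 3.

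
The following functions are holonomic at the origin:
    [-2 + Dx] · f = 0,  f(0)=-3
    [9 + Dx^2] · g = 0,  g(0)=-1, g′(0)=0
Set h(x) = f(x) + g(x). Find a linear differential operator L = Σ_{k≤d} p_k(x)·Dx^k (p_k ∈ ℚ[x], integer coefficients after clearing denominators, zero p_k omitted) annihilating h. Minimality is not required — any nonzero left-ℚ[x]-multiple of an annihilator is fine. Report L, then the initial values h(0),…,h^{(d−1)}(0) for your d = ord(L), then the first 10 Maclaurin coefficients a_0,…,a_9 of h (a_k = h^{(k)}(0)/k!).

L = -18 + 9·Dx - 2·Dx^2 + Dx^3  (order 3).
h: a_k = -4, -6, -3/2, -4, -43/8, -4/5, 179/240, -8/105, -349/1920, -4/945, …
ICs: h(0) = -4, h′(0) = -6, h′′(0) = -3.

f: a_k = -3, -6, -6, -4, -2, -4/5, -4/15, -8/105, -2/105, -4/945, …
g: a_k = -1, 0, 9/2, 0, -27/8, 0, 81/80, 0, -729/4480, 0, …
Weyl lclm of L_f,L_g ⇒ L₀ (ord ≤ 3).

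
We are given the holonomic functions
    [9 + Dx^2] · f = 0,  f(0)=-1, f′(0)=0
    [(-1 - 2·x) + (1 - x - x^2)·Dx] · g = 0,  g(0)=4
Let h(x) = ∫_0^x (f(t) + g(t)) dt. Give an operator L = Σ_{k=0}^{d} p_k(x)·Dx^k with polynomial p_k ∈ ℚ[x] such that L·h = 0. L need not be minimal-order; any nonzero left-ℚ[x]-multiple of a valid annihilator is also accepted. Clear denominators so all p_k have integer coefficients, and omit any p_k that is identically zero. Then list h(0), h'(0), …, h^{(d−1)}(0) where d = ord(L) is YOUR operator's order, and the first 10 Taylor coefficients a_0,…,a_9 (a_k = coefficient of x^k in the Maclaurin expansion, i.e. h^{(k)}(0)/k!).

f: a_k = -1, 0, 9/2, 0, -27/8, 0, 81/80, 0, -729/4480, 0, …
g: a_k = 4, 4, 8, 12, 20, 32, 52, 84, 136, 220, …
f+g: L₀ = lclm(L_f,L_g), ord ≤ 2+1.
h=∫₀ˣh₀: take L = L₀·Dx.
L = (-243 - 432·x + 81·x^2 - 216·x^3 - 405·x^4 - 162·x^5)·Dx + (117 - 225·x - 36·x^2 + 297·x^3 - 54·x^4 - 243·x^5 - 81·x^6)·Dx^2 + (-27 - 48·x + 9·x^2 - 24·x^3 - 45·x^4 - 18·x^5)·Dx^3 + (13 - 25·x - 4·x^2 + 33·x^3 - 6·x^4 - 27·x^5 - 9·x^6)·Dx^4  (order 4).
h: a_k = 0, 3, 2, 25/6, 3, 133/40, 16/3, 4241/560, 21/2, 608551/40320, …
ICs: h(0) = 0, h′(0) = 3, h′′(0) = 4, h′′′(0) = 25.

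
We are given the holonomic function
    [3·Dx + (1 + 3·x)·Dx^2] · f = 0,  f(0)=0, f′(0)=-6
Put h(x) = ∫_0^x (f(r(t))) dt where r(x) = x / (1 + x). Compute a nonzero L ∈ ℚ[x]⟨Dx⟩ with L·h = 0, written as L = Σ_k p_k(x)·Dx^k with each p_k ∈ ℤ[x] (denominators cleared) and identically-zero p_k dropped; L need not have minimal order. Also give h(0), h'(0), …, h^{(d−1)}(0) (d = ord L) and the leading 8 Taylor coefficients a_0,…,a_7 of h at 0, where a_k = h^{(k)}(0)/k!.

L = (5 + 8·x)·Dx^2 + (1 + 5·x + 4·x^2)·Dx^3  (order 3).
h: a_k = 0, 0, -3, 5, -21/2, 51/2, -341/5, 195, …
ICs: h(0) = 0, h′(0) = 0, h′′(0) = -6.

f: a_k = 0, -6, 9, -18, 81/2, -486/5, 243, -4374/7, …
f∘r: x↦r, Dx↦Dx/r' in L_f ⇒ L₀.
h=∫h₀ ⇒ L = L₀·Dx.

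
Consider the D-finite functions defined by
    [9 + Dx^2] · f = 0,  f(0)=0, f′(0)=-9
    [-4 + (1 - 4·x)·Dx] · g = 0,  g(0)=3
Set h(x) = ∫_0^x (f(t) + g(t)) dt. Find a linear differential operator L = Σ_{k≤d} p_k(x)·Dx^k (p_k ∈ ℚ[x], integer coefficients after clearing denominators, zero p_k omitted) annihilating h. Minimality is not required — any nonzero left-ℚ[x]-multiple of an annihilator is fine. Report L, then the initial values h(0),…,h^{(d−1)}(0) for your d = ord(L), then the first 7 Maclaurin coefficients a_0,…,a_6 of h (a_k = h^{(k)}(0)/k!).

f: a_k = 0, -9, 0, 27/2, 0, -243/40, 0, …
g: a_k = 3, 12, 48, 192, 768, 3072, 12288, …
Weyl lclm of L_f,L_g ⇒ L₀ (ord ≤ 3).
∫: right-multiply L₀ by Dx.
L = (-3780 + 2592·x - 5184·x^2)·Dx + (369 - 2124·x + 3888·x^2 - 5184·x^3)·Dx^2 + (-420 + 288·x - 576·x^2)·Dx^3 + (41 - 236·x + 432·x^2 - 576·x^3)·Dx^4  (order 4).
h: a_k = 0, 3, 3/2, 16, 411/8, 768/5, 40879/80, …
ICs: h(0) = 0, h′(0) = 3, h′′(0) = 3, h′′′(0) = 96.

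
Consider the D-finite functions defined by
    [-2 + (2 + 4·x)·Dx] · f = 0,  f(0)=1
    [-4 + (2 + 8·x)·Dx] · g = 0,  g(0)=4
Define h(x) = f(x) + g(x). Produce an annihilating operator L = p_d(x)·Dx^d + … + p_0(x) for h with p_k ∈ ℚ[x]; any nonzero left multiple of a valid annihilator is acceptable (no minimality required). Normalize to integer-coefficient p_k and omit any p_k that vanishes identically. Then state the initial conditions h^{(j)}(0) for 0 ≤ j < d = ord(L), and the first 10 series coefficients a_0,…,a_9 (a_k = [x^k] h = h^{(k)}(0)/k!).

L = -2 + (3 + 8·x)·Dx + (1 + 6·x + 8·x^2)·Dx^2  (order 2).
h: a_k = 5, 9, -17/2, 33/2, -325/8, 903/8, -5397/16, 16929/16, -439725/128, 1465035/128, …
ICs: h(0) = 5, h′(0) = 9.

f: a_k = 1, 1, -1/2, 1/2, -5/8, 7/8, -21/16, 33/16, -429/128, 715/128, …
g: a_k = 4, 8, -8, 16, -40, 112, -336, 1056, -3432, 11440, …
Sum ⇒ L₀ = lclm(L_f,L_g) in ℚ(x)⟨Dx⟩.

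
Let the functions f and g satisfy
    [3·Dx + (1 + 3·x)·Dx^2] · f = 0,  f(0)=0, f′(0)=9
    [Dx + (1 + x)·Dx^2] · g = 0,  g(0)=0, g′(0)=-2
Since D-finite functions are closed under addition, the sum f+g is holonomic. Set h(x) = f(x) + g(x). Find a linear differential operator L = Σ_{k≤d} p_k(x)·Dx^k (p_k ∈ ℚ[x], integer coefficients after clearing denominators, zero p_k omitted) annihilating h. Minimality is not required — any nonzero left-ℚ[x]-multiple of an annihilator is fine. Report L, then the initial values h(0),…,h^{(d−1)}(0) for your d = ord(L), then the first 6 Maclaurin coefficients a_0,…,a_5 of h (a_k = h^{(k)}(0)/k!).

L = 6·Dx + (8 + 12·x)·Dx^2 + (1 + 4·x + 3·x^2)·Dx^3  (order 3).
h: a_k = 0, 7, -25/2, 79/3, -241/4, 727/5, …
ICs: h(0) = 0, h′(0) = 7, h′′(0) = -25.

f: a_k = 0, 9, -27/2, 27, -243/4, 729/5, …
g: a_k = 0, -2, 1, -2/3, 1/2, -2/5, …
Weyl lclm of L_f,L_g ⇒ L₀ (ord ≤ 4).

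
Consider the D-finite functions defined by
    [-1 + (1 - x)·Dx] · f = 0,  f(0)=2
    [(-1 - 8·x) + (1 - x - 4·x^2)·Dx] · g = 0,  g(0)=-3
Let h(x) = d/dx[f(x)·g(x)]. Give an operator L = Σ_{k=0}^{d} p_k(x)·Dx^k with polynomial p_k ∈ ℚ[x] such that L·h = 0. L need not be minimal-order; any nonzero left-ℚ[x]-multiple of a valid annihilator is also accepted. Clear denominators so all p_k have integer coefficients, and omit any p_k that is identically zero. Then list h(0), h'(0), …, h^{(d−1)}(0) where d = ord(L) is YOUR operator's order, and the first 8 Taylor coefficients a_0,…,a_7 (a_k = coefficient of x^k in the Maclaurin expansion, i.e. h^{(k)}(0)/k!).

L = (7 + 6·x + 3·x^2 - 96·x^3 + 96·x^4) + (-1 - x + 15·x^2 - 7·x^3 - 30·x^4 + 24·x^5)·Dx  (order 1).
h: a_k = -12, -84, -288, -1080, -3300, -10476, -30744, -91056, …
ICs: h(0) = -12.

f: a_k = 2, 2, 2, 2, 2, 2, 2, 2, …
g: a_k = -3, -3, -15, -27, -87, -195, -543, -1323, …
L₀ := L_f ⊗_s L_g (sym. prod.), ord ≤ 1.
Derive L from L₀ (diff closure).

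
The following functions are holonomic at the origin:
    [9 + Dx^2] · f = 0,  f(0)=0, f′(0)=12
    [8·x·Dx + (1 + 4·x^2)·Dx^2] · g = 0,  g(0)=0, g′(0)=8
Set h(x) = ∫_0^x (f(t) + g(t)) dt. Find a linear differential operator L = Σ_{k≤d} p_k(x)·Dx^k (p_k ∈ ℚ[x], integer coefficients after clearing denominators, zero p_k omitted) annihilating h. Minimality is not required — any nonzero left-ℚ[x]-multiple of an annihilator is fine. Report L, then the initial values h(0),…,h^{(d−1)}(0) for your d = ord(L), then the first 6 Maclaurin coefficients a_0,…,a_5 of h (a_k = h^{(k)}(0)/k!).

f: a_k = 0, 12, 0, -18, 0, 81/10, …
g: a_k = 0, 8, 0, -32/3, 0, 128/5, …
h₀=f+g: left-lcm gives L₀, ord ≤ 4.
h=∫h₀ ⇒ L = L₀·Dx.
L = (-2808·x + 19008·x^3 + 10368·x^5)·Dx^2 + (9 + 1548·x^2 + 7344·x^4 + 5184·x^6)·Dx^3 + (-312·x + 2112·x^3 + 1152·x^5)·Dx^4 + (1 + 172·x^2 + 816·x^4 + 576·x^6)·Dx^5  (order 5).
h: a_k = 0, 0, 10, 0, -43/6, 0, …
ICs: h(0) = 0, h′(0) = 0, h′′(0) = 20, h′′′(0) = 0, h′′′′(0) = -172.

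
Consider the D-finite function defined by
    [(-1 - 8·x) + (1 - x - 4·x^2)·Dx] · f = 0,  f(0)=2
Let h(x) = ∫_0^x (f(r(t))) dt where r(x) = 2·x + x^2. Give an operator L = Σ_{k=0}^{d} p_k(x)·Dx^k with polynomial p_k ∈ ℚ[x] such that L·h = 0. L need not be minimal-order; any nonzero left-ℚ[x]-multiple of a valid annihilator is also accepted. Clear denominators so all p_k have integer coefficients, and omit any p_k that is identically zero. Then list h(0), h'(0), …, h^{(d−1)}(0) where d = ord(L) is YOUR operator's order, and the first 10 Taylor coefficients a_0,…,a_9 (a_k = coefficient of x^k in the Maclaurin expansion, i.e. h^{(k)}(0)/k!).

f: a_k = 2, 2, 10, 18, 58, 130, 362, 882, 2330, 5858, …
Substitute x→r, Dx→(1/r')Dx; clear ⇒ L₀.
h=∫₀ˣh₀: take L = L₀·Dx.
L = (2 + 34·x + 48·x^2 + 16·x^3)·Dx + (-1 + 2·x + 17·x^2 + 16·x^3 + 4·x^4)·Dx^2  (order 2).
h: a_k = 0, 2, 2, 14, 46, 1154/5, 3062/3, 34978/7, 24158, 1083754/9, …
ICs: h(0) = 0, h′(0) = 2.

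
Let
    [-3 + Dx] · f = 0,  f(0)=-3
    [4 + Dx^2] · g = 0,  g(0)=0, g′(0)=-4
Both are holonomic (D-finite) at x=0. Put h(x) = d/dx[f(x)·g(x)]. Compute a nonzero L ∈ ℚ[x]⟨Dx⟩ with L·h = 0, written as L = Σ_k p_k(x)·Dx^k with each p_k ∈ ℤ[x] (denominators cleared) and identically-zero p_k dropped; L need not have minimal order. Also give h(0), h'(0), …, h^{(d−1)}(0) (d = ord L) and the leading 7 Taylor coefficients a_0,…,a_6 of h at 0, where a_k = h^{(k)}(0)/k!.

L = 13 - 6·Dx + Dx^2  (order 2).
h: a_k = 12, 72, 138, 120, 61/2, -207/5, -3277/60, …
ICs: h(0) = 12, h′(0) = 72.

f: a_k = -3, -9, -27/2, -27/2, -81/8, -243/40, -243/80, …
g: a_k = 0, -4, 0, 8/3, 0, -8/15, 0, …
Product ⇒ symmetric product L₀, ord ≤ 2.
h=h₀': d/dx-closure on L₀ ⇒ L.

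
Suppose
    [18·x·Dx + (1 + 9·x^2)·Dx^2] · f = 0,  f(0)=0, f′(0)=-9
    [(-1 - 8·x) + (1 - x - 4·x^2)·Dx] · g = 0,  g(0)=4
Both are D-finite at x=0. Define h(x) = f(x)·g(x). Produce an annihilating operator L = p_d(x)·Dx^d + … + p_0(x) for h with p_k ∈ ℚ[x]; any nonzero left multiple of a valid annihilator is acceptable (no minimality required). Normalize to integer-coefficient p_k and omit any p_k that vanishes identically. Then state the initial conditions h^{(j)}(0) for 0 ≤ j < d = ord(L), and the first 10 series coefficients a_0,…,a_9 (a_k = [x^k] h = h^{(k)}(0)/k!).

L = (8 + 18·x + 216·x^2) + (2 - 2·x + 36·x^2 + 216·x^3)·Dx + (-1 + x - 5·x^2 + 9·x^3 + 36·x^4)·Dx^2  (order 2).
h: a_k = 0, -36, -36, -72, -216, -5436/5, -9756/5, -17856/7, -362448/35, -1638108/35, …
ICs: h(0) = 0, h′(0) = -36.

f: a_k = 0, -9, 0, 27, 0, -729/5, 0, 6561/7, 0, -6561, …
g: a_k = 4, 4, 20, 36, 116, 260, 724, 1764, 4660, 11716, …
L₀ := L_f ⊗_s L_g (sym. prod.), ord ≤ 2.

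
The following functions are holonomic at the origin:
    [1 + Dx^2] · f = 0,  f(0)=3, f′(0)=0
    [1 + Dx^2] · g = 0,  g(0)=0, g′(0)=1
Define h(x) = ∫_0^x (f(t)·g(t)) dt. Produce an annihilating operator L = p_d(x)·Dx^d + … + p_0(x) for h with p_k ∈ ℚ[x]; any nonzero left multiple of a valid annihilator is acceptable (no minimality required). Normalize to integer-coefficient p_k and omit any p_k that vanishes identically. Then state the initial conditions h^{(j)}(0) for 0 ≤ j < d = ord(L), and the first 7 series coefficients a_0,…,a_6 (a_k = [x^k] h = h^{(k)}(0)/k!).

L = 4·Dx^2 + Dx^4  (order 4).
h: a_k = 0, 0, 3/2, 0, -1/2, 0, 1/15, …
ICs: h(0) = 0, h′(0) = 0, h′′(0) = 3, h′′′(0) = 0.

f: a_k = 3, 0, -3/2, 0, 1/8, 0, -1/240, …
g: a_k = 0, 1, 0, -1/6, 0, 1/120, 0, …
Product ⇒ symmetric product L₀, ord ≤ 4.
∫: right-multiply L₀ by Dx.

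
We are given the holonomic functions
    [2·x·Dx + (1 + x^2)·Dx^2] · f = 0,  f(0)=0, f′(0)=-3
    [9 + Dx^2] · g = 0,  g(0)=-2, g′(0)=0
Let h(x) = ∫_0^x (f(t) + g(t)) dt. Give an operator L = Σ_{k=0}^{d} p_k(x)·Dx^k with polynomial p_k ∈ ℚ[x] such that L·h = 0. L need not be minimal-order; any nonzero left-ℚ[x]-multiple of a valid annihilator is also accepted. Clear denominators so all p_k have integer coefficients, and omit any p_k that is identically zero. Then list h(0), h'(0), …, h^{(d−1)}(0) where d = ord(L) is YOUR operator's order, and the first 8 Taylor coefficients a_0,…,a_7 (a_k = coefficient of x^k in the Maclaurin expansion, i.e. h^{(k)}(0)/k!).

L = (-54·x + 540·x^3 + 162·x^5)·Dx^2 + (63 + 279·x^2 + 297·x^4 + 81·x^6)·Dx^3 + (-6·x + 60·x^3 + 18·x^5)·Dx^4 + (7 + 31·x^2 + 33·x^4 + 9·x^6)·Dx^5  (order 5).
h: a_k = 0, -2, -3/2, 3, 1/4, -27/20, -1/10, 81/280, …
ICs: h(0) = 0, h′(0) = -2, h′′(0) = -3, h′′′(0) = 18, h′′′′(0) = 6.

f: a_k = 0, -3, 0, 1, 0, -3/5, 0, 3/7, …
g: a_k = -2, 0, 9, 0, -27/4, 0, 81/40, 0, …
L₀ := lclm(L_f,L_g); ord L₀ ≤ 2+2.
h=∫h₀ ⇒ L = L₀·Dx.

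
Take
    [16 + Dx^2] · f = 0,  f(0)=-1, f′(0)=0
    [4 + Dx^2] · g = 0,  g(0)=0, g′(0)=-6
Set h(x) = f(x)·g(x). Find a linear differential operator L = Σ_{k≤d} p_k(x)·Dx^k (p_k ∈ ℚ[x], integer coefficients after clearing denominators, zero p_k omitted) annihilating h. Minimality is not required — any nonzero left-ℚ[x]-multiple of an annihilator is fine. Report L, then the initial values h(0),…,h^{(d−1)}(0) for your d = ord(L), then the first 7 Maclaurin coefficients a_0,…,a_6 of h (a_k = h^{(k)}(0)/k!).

L = 144 + 40·Dx^2 + Dx^4  (order 4).
h: a_k = 0, 6, 0, -52, 0, 484/5, 0, …
ICs: h(0) = 0, h′(0) = 6, h′′(0) = 0, h′′′(0) = -312.

f: a_k = -1, 0, 8, 0, -32/3, 0, 256/45, …
g: a_k = 0, -6, 0, 4, 0, -4/5, 0, …
L₀ := L_f ⊗_s L_g (sym. prod.), ord ≤ 4.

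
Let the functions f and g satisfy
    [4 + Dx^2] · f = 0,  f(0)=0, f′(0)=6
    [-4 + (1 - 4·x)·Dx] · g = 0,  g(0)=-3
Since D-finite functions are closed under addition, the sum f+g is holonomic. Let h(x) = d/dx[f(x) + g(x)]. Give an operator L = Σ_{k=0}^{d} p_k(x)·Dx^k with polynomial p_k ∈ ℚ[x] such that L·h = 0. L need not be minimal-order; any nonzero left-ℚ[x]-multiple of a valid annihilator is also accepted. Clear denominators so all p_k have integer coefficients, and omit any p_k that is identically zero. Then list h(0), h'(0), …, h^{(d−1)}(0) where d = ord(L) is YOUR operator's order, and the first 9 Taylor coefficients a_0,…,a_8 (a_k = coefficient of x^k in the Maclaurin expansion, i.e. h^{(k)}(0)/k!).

f: a_k = 0, 6, 0, -4, 0, 4/5, 0, -8/105, 0, …
g: a_k = -3, -12, -48, -192, -768, -3072, -12288, -49152, -196608, …
Sum ⇒ L₀ = lclm(L_f,L_g) in ℚ(x)⟨Dx⟩.
Derive L from L₀ (diff closure).
L = (1568 - 256·x + 512·x^2) + (-100 + 432·x - 192·x^2 + 256·x^3)·Dx + (392 - 64·x + 128·x^2)·Dx^2 + (-25 + 108·x - 48·x^2 + 64·x^3)·Dx^3  (order 3).
h: a_k = -6, -96, -588, -3072, -15356, -73728, -5160968/15, -1572864, -743178236/105, …
ICs: h(0) = -6, h′(0) = -96, h′′(0) = -1176.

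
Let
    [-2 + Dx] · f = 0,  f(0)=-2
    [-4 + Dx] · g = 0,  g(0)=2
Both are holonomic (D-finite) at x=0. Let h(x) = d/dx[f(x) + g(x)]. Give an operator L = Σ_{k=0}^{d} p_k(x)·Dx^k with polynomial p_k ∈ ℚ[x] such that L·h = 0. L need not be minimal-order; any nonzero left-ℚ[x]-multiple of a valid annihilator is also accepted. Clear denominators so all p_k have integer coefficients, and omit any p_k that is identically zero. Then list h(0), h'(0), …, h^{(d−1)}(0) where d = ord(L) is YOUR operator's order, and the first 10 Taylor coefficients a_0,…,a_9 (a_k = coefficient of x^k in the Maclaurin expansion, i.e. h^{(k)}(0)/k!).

L = 8 - 6·Dx + Dx^2  (order 2).
h: a_k = 4, 24, 56, 80, 248/3, 336/5, 2032/45, 544/21, 584/45, 5456/945, …
ICs: h(0) = 4, h′(0) = 24.

f: a_k = -2, -4, -4, -8/3, -4/3, -8/15, -8/45, -16/315, -4/315, -8/2835, …
g: a_k = 2, 8, 16, 64/3, 64/3, 256/15, 512/45, 2048/315, 1024/315, 4096/2835, …
Weyl lclm of L_f,L_g ⇒ L₀ (ord ≤ 2).
Differentiate: ansatz ord ≤ ord L₀ ⇒ L.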